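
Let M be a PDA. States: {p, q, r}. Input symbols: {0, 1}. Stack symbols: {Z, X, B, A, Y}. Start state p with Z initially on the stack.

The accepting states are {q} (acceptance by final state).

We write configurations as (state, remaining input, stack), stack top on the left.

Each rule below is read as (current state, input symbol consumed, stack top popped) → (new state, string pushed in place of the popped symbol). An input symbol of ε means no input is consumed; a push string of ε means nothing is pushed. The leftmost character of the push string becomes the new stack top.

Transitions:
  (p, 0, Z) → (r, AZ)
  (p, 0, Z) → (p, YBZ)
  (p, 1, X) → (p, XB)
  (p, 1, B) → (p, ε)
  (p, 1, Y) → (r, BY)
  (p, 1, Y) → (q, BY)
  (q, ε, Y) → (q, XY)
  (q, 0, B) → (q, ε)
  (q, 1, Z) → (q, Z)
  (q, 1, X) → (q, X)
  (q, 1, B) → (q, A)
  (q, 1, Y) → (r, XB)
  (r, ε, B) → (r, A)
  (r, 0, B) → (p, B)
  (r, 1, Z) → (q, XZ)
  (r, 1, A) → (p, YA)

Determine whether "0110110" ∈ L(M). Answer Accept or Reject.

Accept

One accepting computation: (p, 0110110, Z) ⊢ (r, 110110, AZ) ⊢ (p, 10110, YAZ) ⊢ (r, 0110, BYAZ) ⊢ (p, 110, BYAZ) ⊢ (p, 10, YAZ) ⊢ (q, 0, BYAZ) ⊢ (q, ε, YAZ)
All input consumed and state q ∈ F.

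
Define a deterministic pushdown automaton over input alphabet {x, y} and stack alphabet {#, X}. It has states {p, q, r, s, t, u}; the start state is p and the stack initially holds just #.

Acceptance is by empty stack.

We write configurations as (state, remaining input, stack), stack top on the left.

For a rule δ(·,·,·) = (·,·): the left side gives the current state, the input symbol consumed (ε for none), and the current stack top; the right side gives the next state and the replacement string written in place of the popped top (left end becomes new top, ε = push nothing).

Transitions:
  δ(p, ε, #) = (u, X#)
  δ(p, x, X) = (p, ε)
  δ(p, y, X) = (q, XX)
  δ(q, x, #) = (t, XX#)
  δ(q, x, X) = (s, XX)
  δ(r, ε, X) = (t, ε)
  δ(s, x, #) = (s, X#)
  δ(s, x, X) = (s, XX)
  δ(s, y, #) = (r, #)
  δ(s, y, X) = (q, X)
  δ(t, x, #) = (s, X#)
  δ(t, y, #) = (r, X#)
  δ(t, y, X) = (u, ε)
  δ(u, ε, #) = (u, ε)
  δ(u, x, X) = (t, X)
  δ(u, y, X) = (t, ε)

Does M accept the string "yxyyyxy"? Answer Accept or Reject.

Reject

(p, yxyyyxy, #) ⊢ (u, yxyyyxy, X#) ⊢ (t, xyyyxy, #) ⊢ (s, yyyxy, X#) ⊢ (q, yyxy, X#)
No transition applies at (q, yyxy, X#); input not fully consumed.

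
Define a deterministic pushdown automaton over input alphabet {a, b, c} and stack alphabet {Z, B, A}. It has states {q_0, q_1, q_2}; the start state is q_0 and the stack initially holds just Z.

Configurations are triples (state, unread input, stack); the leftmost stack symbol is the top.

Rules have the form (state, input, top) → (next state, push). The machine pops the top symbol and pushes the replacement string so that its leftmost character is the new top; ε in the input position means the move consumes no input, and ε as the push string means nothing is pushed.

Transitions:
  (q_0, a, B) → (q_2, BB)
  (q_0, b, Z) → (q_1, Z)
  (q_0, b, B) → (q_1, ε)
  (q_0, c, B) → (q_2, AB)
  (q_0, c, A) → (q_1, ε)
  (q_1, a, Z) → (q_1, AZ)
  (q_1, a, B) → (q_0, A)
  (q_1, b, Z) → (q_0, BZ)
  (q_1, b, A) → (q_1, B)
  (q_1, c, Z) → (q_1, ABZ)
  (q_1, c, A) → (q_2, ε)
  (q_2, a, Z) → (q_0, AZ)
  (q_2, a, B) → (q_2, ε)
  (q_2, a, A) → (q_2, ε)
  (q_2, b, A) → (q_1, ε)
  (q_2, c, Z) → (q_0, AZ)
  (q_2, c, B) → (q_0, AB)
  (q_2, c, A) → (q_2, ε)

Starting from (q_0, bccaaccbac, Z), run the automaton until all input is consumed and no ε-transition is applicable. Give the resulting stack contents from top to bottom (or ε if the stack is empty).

(q_0, bccaaccbac, Z) ⊢ (q_1, ccaaccbac, Z) ⊢ (q_1, caaccbac, ABZ) ⊢ (q_2, aaccbac, BZ) ⊢ (q_2, accbac, Z) ⊢ (q_0, ccbac, AZ) ⊢ (q_1, cbac, Z) ⊢ (q_1, bac, ABZ) ⊢ (q_1, ac, BBZ) ⊢ (q_0, c, ABZ) ⊢ (q_1, ε, BZ)
All input consumed in state q_1 with stack BZ.

BZ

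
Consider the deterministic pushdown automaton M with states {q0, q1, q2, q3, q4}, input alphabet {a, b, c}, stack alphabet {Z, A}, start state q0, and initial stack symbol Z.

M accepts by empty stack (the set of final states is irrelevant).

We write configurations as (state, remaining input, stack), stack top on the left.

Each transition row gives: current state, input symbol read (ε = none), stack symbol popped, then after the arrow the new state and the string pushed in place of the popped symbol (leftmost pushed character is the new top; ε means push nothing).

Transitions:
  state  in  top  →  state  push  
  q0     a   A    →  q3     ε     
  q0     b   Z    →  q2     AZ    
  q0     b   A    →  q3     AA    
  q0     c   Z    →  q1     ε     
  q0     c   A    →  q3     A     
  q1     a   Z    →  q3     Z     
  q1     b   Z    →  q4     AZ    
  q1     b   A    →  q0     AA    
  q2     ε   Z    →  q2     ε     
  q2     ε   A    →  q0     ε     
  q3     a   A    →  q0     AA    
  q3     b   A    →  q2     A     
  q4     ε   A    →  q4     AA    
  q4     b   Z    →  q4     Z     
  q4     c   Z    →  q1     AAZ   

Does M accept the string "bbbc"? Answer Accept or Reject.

(q0, bbbc, Z)
  read b, top Z: go to q2, push AZ → (q2, bbc, AZ)
  ε-move, top A: go to q0, push ε → (q0, bbc, Z)
  read b, top Z: go to q2, push AZ → (q2, bc, AZ)
  ε-move, top A: go to q0, push ε → (q0, bc, Z)
  read b, top Z: go to q2, push AZ → (q2, c, AZ)
  ε-move, top A: go to q0, push ε → (q0, c, Z)
  read c, top Z: go to q1, push ε → (q1, ε, ε)
All input consumed and the stack is empty.

Accept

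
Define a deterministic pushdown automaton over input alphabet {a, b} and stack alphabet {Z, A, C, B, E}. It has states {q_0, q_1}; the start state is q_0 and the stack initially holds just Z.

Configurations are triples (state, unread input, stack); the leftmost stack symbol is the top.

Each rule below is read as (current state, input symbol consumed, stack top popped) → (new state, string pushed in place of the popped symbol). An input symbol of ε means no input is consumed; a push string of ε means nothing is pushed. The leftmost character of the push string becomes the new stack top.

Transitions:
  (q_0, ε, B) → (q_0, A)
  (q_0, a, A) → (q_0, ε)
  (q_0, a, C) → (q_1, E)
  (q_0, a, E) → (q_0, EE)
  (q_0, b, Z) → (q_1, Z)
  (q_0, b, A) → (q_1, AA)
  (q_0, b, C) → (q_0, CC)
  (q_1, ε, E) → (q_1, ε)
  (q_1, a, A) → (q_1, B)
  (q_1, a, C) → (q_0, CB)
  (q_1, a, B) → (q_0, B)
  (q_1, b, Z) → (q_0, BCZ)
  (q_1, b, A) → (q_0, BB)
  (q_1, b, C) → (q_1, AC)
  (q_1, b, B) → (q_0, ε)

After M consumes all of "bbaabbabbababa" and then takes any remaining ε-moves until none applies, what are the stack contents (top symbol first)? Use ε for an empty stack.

(q_0, bbaabbabbababa, Z) ⊢ (q_1, baabbabbababa, Z) ⊢ (q_0, aabbabbababa, BCZ) ⊢ (q_0, aabbabbababa, ACZ) ⊢ (q_0, abbabbababa, CZ) ⊢ (q_1, bbabbababa, EZ) ⊢ (q_1, bbabbababa, Z) ⊢ (q_0, babbababa, BCZ) ⊢ (q_0, babbababa, ACZ) ⊢ (q_1, abbababa, AACZ) ⊢ (q_1, bbababa, BACZ) ⊢ (q_0, bababa, ACZ) ⊢ (q_1, ababa, AACZ) ⊢ (q_1, baba, BACZ) ⊢ (q_0, aba, ACZ) ⊢ (q_0, ba, CZ) ⊢ (q_0, a, CCZ) ⊢ (q_1, ε, ECZ) ⊢ (q_1, ε, CZ)
All input consumed in state q_1 with stack CZ.

CZ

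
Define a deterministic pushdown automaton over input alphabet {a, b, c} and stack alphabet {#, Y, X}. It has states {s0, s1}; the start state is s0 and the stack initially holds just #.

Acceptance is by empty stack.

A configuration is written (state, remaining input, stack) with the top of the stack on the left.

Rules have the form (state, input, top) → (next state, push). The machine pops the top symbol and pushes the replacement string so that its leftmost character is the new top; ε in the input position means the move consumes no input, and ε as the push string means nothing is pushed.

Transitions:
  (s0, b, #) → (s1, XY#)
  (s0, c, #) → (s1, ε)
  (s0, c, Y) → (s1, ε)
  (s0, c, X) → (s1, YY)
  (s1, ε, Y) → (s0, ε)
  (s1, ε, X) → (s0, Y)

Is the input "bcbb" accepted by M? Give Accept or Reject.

(s0, bcbb, #) ⊢ (s1, cbb, XY#) ⊢ (s0, cbb, YY#) ⊢ (s1, bb, Y#) ⊢ (s0, bb, #) ⊢ (s1, b, XY#) ⊢ (s0, b, YY#)
No transition applies at (s0, b, YY#); input not fully consumed.

Reject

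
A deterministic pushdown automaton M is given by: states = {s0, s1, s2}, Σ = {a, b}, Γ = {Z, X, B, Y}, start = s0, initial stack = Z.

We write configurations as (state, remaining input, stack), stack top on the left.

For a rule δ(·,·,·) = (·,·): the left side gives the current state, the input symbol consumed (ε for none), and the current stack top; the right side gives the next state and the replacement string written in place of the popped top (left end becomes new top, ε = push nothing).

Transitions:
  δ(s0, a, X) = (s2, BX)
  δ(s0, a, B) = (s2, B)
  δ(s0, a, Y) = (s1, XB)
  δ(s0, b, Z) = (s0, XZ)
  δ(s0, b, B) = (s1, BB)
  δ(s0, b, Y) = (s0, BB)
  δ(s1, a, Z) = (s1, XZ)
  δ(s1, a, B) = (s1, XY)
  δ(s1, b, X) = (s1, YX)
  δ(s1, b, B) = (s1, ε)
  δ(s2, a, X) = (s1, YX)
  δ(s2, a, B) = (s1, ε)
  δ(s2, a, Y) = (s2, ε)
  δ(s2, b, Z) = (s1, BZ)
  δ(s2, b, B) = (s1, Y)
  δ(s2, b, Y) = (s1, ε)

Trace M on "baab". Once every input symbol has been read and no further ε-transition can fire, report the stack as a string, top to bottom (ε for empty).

(s0, baab, Z)
  read b, top Z: go to s0, push XZ → (s0, aab, XZ)
  read a, top X: go to s2, push BX → (s2, ab, BXZ)
  read a, top B: go to s1, push ε → (s1, b, XZ)
  read b, top X: go to s1, push YX → (s1, ε, YXZ)
All input consumed in state s1 with stack YXZ.

YXZ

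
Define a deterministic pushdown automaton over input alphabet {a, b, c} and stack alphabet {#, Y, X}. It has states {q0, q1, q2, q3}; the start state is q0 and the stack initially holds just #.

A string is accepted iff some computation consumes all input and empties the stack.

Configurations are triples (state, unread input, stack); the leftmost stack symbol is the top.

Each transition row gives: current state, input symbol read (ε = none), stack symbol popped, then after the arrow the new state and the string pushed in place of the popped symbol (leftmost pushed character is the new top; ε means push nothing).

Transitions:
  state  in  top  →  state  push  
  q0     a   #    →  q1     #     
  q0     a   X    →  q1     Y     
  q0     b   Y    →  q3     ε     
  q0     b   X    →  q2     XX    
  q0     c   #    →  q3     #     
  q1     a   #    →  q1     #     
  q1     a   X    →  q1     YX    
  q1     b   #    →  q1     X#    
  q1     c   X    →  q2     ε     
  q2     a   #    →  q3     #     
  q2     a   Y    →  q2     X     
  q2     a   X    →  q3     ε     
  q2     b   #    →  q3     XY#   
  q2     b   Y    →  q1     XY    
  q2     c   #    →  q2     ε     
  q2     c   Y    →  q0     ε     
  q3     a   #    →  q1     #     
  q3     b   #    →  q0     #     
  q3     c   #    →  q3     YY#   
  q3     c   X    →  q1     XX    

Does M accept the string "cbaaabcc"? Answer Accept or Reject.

(q0, cbaaabcc, #) ⊢ (q3, baaabcc, #) ⊢ (q0, aaabcc, #) ⊢ (q1, aabcc, #) ⊢ (q1, abcc, #) ⊢ (q1, bcc, #) ⊢ (q1, cc, X#) ⊢ (q2, c, #) ⊢ (q2, ε, ε)
All input consumed and the stack is empty.

Accept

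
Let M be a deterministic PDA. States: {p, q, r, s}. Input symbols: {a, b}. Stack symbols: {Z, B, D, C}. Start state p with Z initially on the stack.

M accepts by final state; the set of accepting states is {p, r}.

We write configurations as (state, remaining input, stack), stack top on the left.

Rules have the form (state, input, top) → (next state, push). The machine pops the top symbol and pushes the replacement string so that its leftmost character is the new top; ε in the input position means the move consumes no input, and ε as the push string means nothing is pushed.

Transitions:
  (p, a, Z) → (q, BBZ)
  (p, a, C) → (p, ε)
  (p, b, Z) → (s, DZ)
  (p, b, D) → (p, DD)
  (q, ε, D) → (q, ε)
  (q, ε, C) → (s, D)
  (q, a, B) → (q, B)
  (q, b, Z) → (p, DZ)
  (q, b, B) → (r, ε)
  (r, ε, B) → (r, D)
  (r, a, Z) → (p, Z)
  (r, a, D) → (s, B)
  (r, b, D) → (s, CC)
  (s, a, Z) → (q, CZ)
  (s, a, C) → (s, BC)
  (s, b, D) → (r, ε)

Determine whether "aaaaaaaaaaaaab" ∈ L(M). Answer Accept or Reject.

(p, aaaaaaaaaaaaab, Z)
  read a, top Z: go to q, push BBZ → (q, aaaaaaaaaaaab, BBZ)
  read a, top B: go to q, push B → (q, aaaaaaaaaaab, BBZ)
  read a, top B: go to q, push B → (q, aaaaaaaaaab, BBZ)
  read a, top B: go to q, push B → (q, aaaaaaaaab, BBZ)
  read a, top B: go to q, push B → (q, aaaaaaaab, BBZ)
  read a, top B: go to q, push B → (q, aaaaaaab, BBZ)
  read a, top B: go to q, push B → (q, aaaaaab, BBZ)
  read a, top B: go to q, push B → (q, aaaaab, BBZ)
  read a, top B: go to q, push B → (q, aaaab, BBZ)
  read a, top B: go to q, push B → (q, aaab, BBZ)
  read a, top B: go to q, push B → (q, aab, BBZ)
  read a, top B: go to q, push B → (q, ab, BBZ)
  read a, top B: go to q, push B → (q, b, BBZ)
  read b, top B: go to r, push ε → (r, ε, BZ)
All input consumed; state r ∈ F.

Accept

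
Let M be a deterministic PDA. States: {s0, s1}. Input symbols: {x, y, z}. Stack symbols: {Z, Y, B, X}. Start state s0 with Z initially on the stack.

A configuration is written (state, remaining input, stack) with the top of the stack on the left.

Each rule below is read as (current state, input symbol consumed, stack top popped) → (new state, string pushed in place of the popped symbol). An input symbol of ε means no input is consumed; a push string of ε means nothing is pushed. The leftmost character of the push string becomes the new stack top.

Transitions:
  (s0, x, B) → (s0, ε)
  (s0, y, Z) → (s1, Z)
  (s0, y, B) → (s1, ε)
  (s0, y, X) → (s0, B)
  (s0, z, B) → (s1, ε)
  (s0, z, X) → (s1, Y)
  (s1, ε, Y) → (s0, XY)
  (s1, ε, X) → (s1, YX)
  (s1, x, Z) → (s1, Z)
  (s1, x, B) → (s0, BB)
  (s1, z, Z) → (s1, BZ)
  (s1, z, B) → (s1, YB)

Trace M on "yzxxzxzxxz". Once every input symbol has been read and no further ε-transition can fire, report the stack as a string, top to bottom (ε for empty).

(s0, yzxxzxzxxz, Z) ⊢ (s1, zxxzxzxxz, Z) ⊢ (s1, xxzxzxxz, BZ) ⊢ (s0, xzxzxxz, BBZ) ⊢ (s0, zxzxxz, BZ) ⊢ (s1, xzxxz, Z) ⊢ (s1, zxxz, Z) ⊢ (s1, xxz, BZ) ⊢ (s0, xz, BBZ) ⊢ (s0, z, BZ) ⊢ (s1, ε, Z)
All input consumed in state s1 with stack Z.

Z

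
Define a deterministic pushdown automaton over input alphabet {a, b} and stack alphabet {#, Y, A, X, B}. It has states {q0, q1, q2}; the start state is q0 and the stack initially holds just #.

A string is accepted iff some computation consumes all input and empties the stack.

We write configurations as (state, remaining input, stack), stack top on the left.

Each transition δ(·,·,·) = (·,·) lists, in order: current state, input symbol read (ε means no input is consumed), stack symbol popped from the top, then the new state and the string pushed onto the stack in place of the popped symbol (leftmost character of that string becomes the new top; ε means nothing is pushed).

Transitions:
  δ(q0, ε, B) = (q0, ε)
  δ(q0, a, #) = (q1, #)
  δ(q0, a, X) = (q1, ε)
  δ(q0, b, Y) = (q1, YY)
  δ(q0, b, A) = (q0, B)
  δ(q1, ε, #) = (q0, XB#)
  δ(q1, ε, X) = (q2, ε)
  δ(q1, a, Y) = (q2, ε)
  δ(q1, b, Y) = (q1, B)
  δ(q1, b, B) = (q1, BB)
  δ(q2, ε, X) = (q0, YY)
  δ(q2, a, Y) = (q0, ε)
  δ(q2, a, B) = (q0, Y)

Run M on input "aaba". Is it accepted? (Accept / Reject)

(q0, aaba, #)
  read a, top #: go to q1, push # → (q1, aba, #)
  ε-move, top #: go to q0, push XB# → (q0, aba, XB#)
  read a, top X: go to q1, push ε → (q1, ba, B#)
  read b, top B: go to q1, push BB → (q1, a, BB#)
No transition applies at (q1, a, BB#); input not fully consumed.

Reject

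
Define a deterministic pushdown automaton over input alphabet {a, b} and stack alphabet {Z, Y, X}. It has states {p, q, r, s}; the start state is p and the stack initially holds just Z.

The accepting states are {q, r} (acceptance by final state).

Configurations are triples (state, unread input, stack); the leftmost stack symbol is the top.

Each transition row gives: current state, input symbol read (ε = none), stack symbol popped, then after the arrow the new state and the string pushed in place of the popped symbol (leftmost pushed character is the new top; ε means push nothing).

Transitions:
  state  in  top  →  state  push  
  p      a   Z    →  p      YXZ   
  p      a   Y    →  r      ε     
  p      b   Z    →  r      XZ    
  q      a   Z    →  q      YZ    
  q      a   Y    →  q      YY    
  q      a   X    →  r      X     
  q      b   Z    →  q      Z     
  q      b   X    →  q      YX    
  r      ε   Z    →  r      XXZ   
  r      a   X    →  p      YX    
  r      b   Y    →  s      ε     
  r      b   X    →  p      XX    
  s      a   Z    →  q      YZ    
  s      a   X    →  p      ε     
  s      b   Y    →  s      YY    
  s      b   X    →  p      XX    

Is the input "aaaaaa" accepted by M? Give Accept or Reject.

(p, aaaaaa, Z) ⊢ (p, aaaaa, YXZ) ⊢ (r, aaaa, XZ) ⊢ (p, aaa, YXZ) ⊢ (r, aa, XZ) ⊢ (p, a, YXZ) ⊢ (r, ε, XZ)
All input consumed; state r ∈ F.

Accept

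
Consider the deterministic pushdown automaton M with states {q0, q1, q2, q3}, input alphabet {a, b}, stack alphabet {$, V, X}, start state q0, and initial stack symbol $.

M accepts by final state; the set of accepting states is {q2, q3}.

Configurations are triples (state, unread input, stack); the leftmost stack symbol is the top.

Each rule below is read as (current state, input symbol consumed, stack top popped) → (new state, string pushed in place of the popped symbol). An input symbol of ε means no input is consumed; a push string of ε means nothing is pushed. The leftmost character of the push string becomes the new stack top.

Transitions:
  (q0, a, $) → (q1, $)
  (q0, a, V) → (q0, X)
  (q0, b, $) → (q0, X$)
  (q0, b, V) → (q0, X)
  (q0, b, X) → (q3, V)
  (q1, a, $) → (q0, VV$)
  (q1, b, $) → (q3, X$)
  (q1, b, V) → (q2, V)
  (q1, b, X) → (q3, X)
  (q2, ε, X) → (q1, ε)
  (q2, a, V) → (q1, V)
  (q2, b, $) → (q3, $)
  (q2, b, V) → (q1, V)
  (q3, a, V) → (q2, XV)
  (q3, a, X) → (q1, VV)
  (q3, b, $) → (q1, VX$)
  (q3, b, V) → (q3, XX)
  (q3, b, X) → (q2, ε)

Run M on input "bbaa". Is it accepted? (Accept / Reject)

Reject

(q0, bbaa, $)
  read b, top $: go to q0, push X$ → (q0, baa, X$)
  read b, top X: go to q3, push V → (q3, aa, V$)
  read a, top V: go to q2, push XV → (q2, a, XV$)
  ε-move, top X: go to q1, push ε → (q1, a, V$)
No transition applies at (q1, a, V$); input not fully consumed.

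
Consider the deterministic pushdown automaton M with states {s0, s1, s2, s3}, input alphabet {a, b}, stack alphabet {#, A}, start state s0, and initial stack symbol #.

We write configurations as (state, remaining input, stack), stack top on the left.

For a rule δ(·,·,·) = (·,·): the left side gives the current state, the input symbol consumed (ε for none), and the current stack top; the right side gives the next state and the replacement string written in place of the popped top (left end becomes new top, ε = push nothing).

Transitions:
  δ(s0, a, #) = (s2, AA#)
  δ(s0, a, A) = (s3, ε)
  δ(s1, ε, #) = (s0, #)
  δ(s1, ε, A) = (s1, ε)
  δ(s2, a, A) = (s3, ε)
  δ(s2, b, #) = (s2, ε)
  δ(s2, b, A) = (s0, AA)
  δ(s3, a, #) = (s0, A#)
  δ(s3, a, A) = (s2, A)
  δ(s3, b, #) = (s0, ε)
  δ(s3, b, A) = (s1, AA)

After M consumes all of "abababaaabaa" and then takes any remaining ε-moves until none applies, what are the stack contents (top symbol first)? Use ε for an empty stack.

(s0, abababaaabaa, #) ⊢ (s2, bababaaabaa, AA#) ⊢ (s0, ababaaabaa, AAA#) ⊢ (s3, babaaabaa, AA#) ⊢ (s1, abaaabaa, AAA#) ⊢ (s1, abaaabaa, AA#) ⊢ (s1, abaaabaa, A#) ⊢ (s1, abaaabaa, #) ⊢ (s0, abaaabaa, #) ⊢ (s2, baaabaa, AA#) ⊢ (s0, aaabaa, AAA#) ⊢ (s3, aabaa, AA#) ⊢ (s2, abaa, AA#) ⊢ (s3, baa, A#) ⊢ (s1, aa, AA#) ⊢ (s1, aa, A#) ⊢ (s1, aa, #) ⊢ (s0, aa, #) ⊢ (s2, a, AA#) ⊢ (s3, ε, A#)
All input consumed in state s3 with stack A#.

A#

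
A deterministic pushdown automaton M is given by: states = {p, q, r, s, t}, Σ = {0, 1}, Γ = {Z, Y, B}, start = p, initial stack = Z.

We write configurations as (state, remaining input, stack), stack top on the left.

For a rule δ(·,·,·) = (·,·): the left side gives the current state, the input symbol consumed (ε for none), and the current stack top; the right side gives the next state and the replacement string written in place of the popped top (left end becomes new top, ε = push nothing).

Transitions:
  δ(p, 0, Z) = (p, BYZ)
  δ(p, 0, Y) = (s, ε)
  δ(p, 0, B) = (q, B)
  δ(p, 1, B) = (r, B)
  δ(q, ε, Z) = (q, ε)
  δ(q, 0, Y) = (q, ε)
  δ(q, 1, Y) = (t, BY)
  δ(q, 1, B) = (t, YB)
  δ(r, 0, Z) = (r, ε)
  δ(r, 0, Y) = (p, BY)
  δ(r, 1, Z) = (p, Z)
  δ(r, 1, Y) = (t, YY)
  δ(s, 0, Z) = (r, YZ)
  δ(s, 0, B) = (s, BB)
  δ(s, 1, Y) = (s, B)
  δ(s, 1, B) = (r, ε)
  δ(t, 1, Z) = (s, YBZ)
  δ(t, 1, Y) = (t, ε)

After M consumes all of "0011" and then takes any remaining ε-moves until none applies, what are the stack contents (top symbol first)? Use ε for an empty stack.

(p, 0011, Z)
  read 0, top Z: go to p, push BYZ → (p, 011, BYZ)
  read 0, top B: go to q, push B → (q, 11, BYZ)
  read 1, top B: go to t, push YB → (t, 1, YBYZ)
  read 1, top Y: go to t, push ε → (t, ε, BYZ)
All input consumed in state t with stack BYZ.

BYZ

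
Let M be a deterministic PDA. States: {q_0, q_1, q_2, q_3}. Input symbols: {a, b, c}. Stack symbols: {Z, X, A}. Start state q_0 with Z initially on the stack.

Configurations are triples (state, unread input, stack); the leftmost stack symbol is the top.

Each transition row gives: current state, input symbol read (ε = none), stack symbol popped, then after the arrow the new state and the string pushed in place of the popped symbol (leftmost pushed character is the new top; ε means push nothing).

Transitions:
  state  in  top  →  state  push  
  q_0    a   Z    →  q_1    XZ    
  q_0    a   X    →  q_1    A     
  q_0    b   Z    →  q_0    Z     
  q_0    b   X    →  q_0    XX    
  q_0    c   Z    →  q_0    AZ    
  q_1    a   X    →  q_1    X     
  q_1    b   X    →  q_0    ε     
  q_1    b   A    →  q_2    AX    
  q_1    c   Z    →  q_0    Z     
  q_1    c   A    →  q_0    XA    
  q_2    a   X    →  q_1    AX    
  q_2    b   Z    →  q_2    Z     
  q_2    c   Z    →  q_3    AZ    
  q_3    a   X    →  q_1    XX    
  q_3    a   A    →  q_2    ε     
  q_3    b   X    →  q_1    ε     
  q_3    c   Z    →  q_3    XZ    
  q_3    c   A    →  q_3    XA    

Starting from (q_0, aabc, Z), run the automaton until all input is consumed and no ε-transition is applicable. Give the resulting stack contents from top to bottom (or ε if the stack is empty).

AZ

(q_0, aabc, Z)
  read a, top Z: go to q_1, push XZ → (q_1, abc, XZ)
  read a, top X: go to q_1, push X → (q_1, bc, XZ)
  read b, top X: go to q_0, push ε → (q_0, c, Z)
  read c, top Z: go to q_0, push AZ → (q_0, ε, AZ)
All input consumed in state q_0 with stack AZ.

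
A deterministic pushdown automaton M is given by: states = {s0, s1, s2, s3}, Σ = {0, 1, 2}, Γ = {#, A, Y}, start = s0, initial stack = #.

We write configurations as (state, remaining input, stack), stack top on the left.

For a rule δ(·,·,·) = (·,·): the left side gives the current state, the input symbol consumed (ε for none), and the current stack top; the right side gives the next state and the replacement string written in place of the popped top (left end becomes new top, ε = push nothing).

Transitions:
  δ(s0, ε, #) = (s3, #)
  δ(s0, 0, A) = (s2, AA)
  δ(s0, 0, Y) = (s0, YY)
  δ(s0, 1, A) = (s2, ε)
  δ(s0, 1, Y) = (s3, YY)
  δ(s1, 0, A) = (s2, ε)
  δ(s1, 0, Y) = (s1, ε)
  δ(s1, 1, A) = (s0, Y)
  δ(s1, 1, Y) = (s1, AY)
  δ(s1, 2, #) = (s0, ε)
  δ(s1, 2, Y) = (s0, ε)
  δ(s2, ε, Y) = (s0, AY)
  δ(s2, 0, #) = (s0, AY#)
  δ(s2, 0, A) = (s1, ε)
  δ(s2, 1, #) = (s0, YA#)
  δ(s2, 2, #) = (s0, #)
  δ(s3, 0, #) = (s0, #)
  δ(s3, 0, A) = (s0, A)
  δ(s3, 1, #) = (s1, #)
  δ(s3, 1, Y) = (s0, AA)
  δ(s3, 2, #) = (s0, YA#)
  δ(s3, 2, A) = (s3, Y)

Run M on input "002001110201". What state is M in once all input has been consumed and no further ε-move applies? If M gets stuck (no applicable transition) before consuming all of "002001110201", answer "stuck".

(s0, 002001110201, #)
  ε-move, top #: go to s3, push # → (s3, 002001110201, #)
  read 0, top #: go to s0, push # → (s0, 02001110201, #)
  ε-move, top #: go to s3, push # → (s3, 02001110201, #)
  read 0, top #: go to s0, push # → (s0, 2001110201, #)
  ε-move, top #: go to s3, push # → (s3, 2001110201, #)
  read 2, top #: go to s0, push YA# → (s0, 001110201, YA#)
  read 0, top Y: go to s0, push YY → (s0, 01110201, YYA#)
  read 0, top Y: go to s0, push YY → (s0, 1110201, YYYA#)
  read 1, top Y: go to s3, push YY → (s3, 110201, YYYYA#)
  read 1, top Y: go to s0, push AA → (s0, 10201, AAYYYA#)
  read 1, top A: go to s2, push ε → (s2, 0201, AYYYA#)
  read 0, top A: go to s1, push ε → (s1, 201, YYYA#)
  read 2, top Y: go to s0, push ε → (s0, 01, YYA#)
  read 0, top Y: go to s0, push YY → (s0, 1, YYYA#)
  read 1, top Y: go to s3, push YY → (s3, ε, YYYYA#)
All input consumed; M is in state s3.

s3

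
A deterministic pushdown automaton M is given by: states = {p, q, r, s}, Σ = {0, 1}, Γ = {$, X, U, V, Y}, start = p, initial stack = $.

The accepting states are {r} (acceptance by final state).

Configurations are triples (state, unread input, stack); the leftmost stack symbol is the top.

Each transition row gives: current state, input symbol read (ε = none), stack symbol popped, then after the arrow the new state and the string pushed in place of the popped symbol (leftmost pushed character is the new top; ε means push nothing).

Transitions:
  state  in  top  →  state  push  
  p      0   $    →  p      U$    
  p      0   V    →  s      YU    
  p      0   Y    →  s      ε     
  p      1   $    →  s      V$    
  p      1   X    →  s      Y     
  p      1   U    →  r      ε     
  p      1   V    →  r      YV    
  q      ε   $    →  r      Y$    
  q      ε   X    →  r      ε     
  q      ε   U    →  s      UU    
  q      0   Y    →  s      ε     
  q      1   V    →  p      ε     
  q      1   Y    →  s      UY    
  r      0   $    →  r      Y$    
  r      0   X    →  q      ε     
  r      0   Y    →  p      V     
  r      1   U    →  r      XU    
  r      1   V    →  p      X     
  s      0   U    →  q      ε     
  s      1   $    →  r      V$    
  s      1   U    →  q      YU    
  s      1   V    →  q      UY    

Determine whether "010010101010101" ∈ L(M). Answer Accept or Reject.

(p, 010010101010101, $)
  read 0, top $: go to p, push U$ → (p, 10010101010101, U$)
  read 1, top U: go to r, push ε → (r, 0010101010101, $)
  read 0, top $: go to r, push Y$ → (r, 010101010101, Y$)
  read 0, top Y: go to p, push V → (p, 10101010101, V$)
  read 1, top V: go to r, push YV → (r, 0101010101, YV$)
  read 0, top Y: go to p, push V → (p, 101010101, VV$)
  read 1, top V: go to r, push YV → (r, 01010101, YVV$)
  read 0, top Y: go to p, push V → (p, 1010101, VVV$)
  read 1, top V: go to r, push YV → (r, 010101, YVVV$)
  read 0, top Y: go to p, push V → (p, 10101, VVVV$)
  read 1, top V: go to r, push YV → (r, 0101, YVVVV$)
  read 0, top Y: go to p, push V → (p, 101, VVVVV$)
  read 1, top V: go to r, push YV → (r, 01, YVVVVV$)
  read 0, top Y: go to p, push V → (p, 1, VVVVVV$)
  read 1, top V: go to r, push YV → (r, ε, YVVVVVV$)
All input consumed; state r ∈ F.

Accept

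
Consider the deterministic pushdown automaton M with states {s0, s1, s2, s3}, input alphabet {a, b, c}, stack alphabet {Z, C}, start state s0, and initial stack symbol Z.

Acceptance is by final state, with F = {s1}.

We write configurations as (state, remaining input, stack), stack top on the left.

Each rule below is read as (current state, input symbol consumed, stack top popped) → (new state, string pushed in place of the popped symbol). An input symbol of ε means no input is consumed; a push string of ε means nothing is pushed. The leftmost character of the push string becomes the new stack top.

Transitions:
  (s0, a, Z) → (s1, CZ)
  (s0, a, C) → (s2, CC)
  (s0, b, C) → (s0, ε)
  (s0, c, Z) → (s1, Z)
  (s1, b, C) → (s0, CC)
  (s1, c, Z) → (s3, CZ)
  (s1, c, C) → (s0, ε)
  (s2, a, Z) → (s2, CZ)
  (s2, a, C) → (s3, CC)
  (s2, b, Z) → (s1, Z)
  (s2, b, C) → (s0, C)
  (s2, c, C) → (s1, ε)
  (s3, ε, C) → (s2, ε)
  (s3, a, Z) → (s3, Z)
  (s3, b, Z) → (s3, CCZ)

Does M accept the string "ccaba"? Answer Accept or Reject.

Reject

(s0, ccaba, Z)
  read c, top Z: go to s1, push Z → (s1, caba, Z)
  read c, top Z: go to s3, push CZ → (s3, aba, CZ)
  ε-move, top C: go to s2, push ε → (s2, aba, Z)
  read a, top Z: go to s2, push CZ → (s2, ba, CZ)
  read b, top C: go to s0, push C → (s0, a, CZ)
  read a, top C: go to s2, push CC → (s2, ε, CCZ)
All input consumed; state s2 ∉ F and no further ε-move applies.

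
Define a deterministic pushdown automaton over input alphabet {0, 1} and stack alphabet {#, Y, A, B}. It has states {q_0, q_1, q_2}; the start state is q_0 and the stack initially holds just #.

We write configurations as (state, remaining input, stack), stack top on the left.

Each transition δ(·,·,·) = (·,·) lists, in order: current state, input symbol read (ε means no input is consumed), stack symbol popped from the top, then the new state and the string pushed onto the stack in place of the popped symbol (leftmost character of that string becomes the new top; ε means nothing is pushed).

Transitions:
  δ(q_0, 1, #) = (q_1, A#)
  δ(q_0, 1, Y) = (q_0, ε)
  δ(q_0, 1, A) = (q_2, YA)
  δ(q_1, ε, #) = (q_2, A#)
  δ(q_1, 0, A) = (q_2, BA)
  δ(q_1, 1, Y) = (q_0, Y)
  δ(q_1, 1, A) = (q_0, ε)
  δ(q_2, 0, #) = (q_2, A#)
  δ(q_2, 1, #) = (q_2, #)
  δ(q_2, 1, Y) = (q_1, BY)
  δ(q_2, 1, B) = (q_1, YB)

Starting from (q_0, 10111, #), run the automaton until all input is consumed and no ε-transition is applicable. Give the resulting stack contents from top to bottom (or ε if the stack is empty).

(q_0, 10111, #)
  read 1, top #: go to q_1, push A# → (q_1, 0111, A#)
  read 0, top A: go to q_2, push BA → (q_2, 111, BA#)
  read 1, top B: go to q_1, push YB → (q_1, 11, YBA#)
  read 1, top Y: go to q_0, push Y → (q_0, 1, YBA#)
  read 1, top Y: go to q_0, push ε → (q_0, ε, BA#)
All input consumed in state q_0 with stack BA#.

BA#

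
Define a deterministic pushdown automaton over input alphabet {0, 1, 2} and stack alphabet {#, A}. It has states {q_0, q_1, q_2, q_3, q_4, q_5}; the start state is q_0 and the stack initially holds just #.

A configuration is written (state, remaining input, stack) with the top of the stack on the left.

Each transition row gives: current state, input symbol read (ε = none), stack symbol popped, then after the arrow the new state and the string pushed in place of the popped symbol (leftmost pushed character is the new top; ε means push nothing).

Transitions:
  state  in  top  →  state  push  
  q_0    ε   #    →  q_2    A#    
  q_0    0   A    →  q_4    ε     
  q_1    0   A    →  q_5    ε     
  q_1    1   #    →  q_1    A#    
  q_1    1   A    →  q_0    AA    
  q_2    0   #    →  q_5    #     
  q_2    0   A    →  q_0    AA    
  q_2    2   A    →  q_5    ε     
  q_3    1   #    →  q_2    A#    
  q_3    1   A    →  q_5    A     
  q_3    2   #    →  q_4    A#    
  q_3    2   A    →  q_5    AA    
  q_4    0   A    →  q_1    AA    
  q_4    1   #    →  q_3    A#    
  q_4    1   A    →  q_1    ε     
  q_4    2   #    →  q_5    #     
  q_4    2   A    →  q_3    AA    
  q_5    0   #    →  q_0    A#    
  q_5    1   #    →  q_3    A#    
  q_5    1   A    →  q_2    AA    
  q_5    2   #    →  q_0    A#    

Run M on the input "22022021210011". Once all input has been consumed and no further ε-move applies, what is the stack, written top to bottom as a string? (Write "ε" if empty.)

AAA#

(q_0, 22022021210011, #) ⊢ (q_2, 22022021210011, A#) ⊢ (q_5, 2022021210011, #) ⊢ (q_0, 022021210011, A#) ⊢ (q_4, 22021210011, #) ⊢ (q_5, 2021210011, #) ⊢ (q_0, 021210011, A#) ⊢ (q_4, 21210011, #) ⊢ (q_5, 1210011, #) ⊢ (q_3, 210011, A#) ⊢ (q_5, 10011, AA#) ⊢ (q_2, 0011, AAA#) ⊢ (q_0, 011, AAAA#) ⊢ (q_4, 11, AAA#) ⊢ (q_1, 1, AA#) ⊢ (q_0, ε, AAA#)
All input consumed in state q_0 with stack AAA#.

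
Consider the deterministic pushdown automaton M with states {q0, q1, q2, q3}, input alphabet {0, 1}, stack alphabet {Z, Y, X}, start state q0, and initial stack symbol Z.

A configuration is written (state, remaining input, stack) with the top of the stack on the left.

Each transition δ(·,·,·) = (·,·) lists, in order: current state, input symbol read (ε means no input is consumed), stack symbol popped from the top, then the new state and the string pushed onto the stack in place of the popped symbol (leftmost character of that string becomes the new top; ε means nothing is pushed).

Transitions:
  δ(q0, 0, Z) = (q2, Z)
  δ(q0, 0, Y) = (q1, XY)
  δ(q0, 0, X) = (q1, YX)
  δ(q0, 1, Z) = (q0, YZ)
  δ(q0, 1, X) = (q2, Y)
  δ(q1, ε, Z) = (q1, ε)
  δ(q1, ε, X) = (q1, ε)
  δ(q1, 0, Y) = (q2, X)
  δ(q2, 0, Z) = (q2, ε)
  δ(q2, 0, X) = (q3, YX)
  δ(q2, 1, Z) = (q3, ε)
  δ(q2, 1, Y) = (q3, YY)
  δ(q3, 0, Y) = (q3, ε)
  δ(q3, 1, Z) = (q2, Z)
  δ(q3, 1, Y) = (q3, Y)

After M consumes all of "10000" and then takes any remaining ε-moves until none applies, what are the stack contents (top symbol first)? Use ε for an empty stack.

XZ

(q0, 10000, Z)
  read 1, top Z: go to q0, push YZ → (q0, 0000, YZ)
  read 0, top Y: go to q1, push XY → (q1, 000, XYZ)
  ε-move, top X: go to q1, push ε → (q1, 000, YZ)
  read 0, top Y: go to q2, push X → (q2, 00, XZ)
  read 0, top X: go to q3, push YX → (q3, 0, YXZ)
  read 0, top Y: go to q3, push ε → (q3, ε, XZ)
All input consumed in state q3 with stack XZ.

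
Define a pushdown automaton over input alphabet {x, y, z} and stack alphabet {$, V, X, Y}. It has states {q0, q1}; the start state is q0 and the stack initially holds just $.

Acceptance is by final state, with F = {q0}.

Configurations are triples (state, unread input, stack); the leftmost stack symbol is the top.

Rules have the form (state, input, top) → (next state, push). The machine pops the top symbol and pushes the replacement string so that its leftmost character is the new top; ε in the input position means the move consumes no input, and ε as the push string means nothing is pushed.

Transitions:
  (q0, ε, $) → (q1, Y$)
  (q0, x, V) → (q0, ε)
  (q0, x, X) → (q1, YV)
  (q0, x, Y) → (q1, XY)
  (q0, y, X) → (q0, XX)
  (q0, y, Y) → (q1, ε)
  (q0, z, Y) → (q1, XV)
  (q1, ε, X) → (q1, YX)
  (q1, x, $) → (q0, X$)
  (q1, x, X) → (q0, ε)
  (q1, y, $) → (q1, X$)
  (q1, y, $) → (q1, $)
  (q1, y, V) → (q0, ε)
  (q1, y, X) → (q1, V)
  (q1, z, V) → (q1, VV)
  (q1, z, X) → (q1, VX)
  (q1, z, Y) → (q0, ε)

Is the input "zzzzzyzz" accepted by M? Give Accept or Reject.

No computation consumes all input and reaches a final state.

Reject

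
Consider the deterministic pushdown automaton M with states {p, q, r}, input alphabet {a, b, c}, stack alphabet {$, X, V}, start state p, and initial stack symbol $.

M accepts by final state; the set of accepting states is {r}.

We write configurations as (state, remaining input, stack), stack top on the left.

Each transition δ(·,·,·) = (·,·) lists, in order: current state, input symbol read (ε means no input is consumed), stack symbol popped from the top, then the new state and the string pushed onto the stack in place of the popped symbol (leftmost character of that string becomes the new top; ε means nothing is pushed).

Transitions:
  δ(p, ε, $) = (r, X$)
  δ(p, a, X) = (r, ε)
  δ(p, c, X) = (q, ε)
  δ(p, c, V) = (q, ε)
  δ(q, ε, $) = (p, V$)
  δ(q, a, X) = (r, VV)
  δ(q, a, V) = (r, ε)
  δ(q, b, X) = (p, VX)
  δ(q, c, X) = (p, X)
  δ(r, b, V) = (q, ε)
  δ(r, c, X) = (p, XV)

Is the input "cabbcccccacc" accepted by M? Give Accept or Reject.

Reject

(p, cabbcccccacc, $)
  ε-move, top $: go to r, push X$ → (r, cabbcccccacc, X$)
  read c, top X: go to p, push XV → (p, abbcccccacc, XV$)
  read a, top X: go to r, push ε → (r, bbcccccacc, V$)
  read b, top V: go to q, push ε → (q, bcccccacc, $)
  ε-move, top $: go to p, push V$ → (p, bcccccacc, V$)
No transition applies at (p, bcccccacc, V$); input not fully consumed.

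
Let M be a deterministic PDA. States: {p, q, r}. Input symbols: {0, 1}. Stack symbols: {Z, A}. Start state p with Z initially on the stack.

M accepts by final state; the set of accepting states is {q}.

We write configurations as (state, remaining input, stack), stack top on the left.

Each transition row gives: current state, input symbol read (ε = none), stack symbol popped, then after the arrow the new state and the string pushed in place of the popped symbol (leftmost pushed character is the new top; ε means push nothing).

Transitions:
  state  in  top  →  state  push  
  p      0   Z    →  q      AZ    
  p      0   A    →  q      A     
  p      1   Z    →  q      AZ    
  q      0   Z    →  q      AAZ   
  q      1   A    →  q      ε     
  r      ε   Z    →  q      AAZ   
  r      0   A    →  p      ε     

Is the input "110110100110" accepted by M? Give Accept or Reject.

(p, 110110100110, Z) ⊢ (q, 10110100110, AZ) ⊢ (q, 0110100110, Z) ⊢ (q, 110100110, AAZ) ⊢ (q, 10100110, AZ) ⊢ (q, 0100110, Z) ⊢ (q, 100110, AAZ) ⊢ (q, 00110, AZ)
No transition applies at (q, 00110, AZ); input not fully consumed.

Reject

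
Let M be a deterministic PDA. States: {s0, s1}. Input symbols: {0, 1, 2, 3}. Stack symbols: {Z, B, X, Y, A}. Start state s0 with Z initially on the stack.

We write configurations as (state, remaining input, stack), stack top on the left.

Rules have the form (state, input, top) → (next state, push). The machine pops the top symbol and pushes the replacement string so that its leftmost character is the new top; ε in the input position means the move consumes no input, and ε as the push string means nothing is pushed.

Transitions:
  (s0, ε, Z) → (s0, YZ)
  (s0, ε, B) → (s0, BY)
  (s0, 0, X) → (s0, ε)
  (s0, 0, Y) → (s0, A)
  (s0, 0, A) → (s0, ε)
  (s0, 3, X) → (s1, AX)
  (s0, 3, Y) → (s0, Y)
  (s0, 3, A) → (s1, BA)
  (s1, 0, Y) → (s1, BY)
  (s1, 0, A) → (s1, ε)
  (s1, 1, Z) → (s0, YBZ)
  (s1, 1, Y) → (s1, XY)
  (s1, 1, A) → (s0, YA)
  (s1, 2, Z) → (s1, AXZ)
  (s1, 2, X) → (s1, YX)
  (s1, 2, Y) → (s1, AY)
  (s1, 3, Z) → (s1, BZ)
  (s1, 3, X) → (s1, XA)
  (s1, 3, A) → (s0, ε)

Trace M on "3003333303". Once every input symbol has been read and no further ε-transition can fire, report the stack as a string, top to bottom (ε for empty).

(s0, 3003333303, Z)
  ε-move, top Z: go to s0, push YZ → (s0, 3003333303, YZ)
  read 3, top Y: go to s0, push Y → (s0, 003333303, YZ)
  read 0, top Y: go to s0, push A → (s0, 03333303, AZ)
  read 0, top A: go to s0, push ε → (s0, 3333303, Z)
  ε-move, top Z: go to s0, push YZ → (s0, 3333303, YZ)
  read 3, top Y: go to s0, push Y → (s0, 333303, YZ)
  read 3, top Y: go to s0, push Y → (s0, 33303, YZ)
  read 3, top Y: go to s0, push Y → (s0, 3303, YZ)
  read 3, top Y: go to s0, push Y → (s0, 303, YZ)
  read 3, top Y: go to s0, push Y → (s0, 03, YZ)
  read 0, top Y: go to s0, push A → (s0, 3, AZ)
  read 3, top A: go to s1, push BA → (s1, ε, BAZ)
All input consumed in state s1 with stack BAZ.

BAZ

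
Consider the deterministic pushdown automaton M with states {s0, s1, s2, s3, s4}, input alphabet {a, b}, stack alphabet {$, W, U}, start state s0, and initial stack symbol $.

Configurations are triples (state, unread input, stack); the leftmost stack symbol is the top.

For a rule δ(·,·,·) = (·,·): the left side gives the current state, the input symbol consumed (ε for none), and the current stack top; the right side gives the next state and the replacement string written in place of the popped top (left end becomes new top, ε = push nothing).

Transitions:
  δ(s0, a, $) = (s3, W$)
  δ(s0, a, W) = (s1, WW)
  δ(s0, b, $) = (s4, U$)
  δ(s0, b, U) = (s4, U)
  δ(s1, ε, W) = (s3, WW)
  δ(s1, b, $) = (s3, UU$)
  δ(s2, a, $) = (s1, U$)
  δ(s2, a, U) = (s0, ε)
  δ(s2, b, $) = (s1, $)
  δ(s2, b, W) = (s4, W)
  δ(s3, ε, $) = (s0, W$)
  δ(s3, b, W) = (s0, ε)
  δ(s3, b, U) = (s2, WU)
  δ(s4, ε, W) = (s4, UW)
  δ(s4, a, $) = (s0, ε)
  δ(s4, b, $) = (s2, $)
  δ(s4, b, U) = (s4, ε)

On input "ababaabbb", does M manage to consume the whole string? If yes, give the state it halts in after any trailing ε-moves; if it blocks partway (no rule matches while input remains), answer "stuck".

stuck

(s0, ababaabbb, $) ⊢ (s3, babaabbb, W$) ⊢ (s0, abaabbb, $) ⊢ (s3, baabbb, W$) ⊢ (s0, aabbb, $) ⊢ (s3, abbb, W$)
No transition for (s3, a, top W); M blocks with input abbb remaining.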